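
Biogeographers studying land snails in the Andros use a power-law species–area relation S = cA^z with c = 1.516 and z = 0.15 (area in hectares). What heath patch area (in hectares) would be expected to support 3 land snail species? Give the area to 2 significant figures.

3 = 1.516 × A^0.15  ⇒  A^0.15 = 3/1.516 = 1.979
ln A = ln(1.979) / 0.15 = 0.6825 / 0.15 = 4.5502
A = e^4.5502 ≈ 94.66 hectares

95 hectares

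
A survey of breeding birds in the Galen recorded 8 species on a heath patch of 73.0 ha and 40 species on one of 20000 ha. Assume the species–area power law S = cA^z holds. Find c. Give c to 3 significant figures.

2.34

z = ln(S₂/S₁) / ln(A₂/A₁) = ln(40/8) / ln(20000/73) = 1.6094 / 5.6130 = 0.2867
c = S₁ / A₁^z = 8 / 73^0.2867 = 8 / 3.422 = 2.338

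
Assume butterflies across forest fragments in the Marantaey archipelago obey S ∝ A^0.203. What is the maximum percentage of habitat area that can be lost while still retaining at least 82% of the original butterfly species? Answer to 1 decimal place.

62.4%

Need (A_new/A_old)^0.203 = 0.82, so A_new/A_old = 0.82^(1/0.203) = 0.82^4.926
ln(A_new/A_old) = ln 0.82 / 0.203 = -0.1985 / 0.203 = -0.9776
A_new/A_old = e^-0.9776 ≈ 0.3762
Fraction that can be lost = 1 − 0.3762 = 0.6238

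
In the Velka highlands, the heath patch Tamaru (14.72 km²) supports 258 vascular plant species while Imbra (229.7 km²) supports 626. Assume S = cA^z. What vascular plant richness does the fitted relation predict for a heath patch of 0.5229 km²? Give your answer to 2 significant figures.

88

z = ln(626/258) / ln(229.7/14.72) = 0.8864 / 2.7476 = 0.3226
c = 258 / 14.72^0.3226 = 258 / 2.381 = 108.4
S₃ = 108.4 × 0.5229^0.3226 = 108.4 × 0.8113 ≈ 87.9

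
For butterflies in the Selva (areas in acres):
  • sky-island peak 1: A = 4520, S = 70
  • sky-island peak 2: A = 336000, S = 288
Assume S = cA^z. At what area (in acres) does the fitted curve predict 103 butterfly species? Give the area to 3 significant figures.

z = ln(288/70) / ln(336000/4520) = 1.4145 / 4.3086 = 0.3283
c = 70 / 4520^0.3283 = 70 / 15.85 = 4.417
A = (103/4.417)^(1/0.3283) ⇒ ln A = ln(23.32)/0.3283 = 9.5928
A = e^9.5928 ≈ 14658 acres

14700 acres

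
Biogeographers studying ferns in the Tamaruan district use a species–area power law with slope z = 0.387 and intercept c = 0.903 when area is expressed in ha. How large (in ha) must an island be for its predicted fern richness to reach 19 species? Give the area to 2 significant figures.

19 = 0.903 × A^0.387  ⇒  A^0.387 = 19/0.903 = 21.04
ln A = ln(21.04) / 0.387 = 3.0465 / 0.387 = 7.8720
A = e^7.8720 ≈ 2623 ha

2600 ha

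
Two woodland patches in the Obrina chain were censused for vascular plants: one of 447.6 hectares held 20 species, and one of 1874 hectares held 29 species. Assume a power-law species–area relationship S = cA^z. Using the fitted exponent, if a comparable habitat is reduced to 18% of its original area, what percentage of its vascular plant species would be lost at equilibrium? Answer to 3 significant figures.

z = ln(29/20) / ln(1874/447.6) = 0.3716 / 1.4319 = 0.2595
S_new/S_old = (A_new/A_old)^z = 0.18^0.2595 = exp(0.2595 × -1.7148) = 0.6408
Fraction lost = 1 − 0.6408 = 0.3592

35.9%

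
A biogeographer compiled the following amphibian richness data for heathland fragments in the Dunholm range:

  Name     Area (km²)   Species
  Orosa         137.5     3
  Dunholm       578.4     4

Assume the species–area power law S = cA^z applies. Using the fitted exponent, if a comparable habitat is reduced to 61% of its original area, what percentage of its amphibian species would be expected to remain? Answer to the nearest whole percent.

z = ln(4/3) / ln(578.4/137.5) = 0.2877 / 1.4366 = 0.2002
S_new/S_old = (A_new/A_old)^z = 0.61^0.2002 = exp(0.2002 × -0.4943) = 0.9058

91%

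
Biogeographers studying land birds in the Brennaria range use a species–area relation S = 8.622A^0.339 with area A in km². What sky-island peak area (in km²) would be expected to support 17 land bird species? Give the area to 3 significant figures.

7.41 km²

17 = 8.622 × A^0.339  ⇒  A^0.339 = 17/8.622 = 1.972
ln A = ln(1.972) / 0.339 = 0.6789 / 0.339 = 2.0026
A = e^2.0026 ≈ 7.409 km²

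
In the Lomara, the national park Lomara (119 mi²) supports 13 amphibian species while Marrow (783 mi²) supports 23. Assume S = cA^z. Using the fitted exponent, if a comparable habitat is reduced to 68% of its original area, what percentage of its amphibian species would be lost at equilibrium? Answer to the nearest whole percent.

z = ln(23/13) / ln(783/119) = 0.5705 / 1.8840 = 0.3028
S_new/S_old = (A_new/A_old)^z = 0.68^0.3028 = exp(0.3028 × -0.3857) = 0.8898
Fraction lost = 1 − 0.8898 = 0.1102

11%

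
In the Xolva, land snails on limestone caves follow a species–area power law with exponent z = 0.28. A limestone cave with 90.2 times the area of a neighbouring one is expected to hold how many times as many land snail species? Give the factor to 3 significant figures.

3.53

S₂/S₁ = (A₂/A₁)^z = 90.2^0.28
ln(S₂/S₁) = 0.28 × ln 90.2 = 0.28 × 4.5020 = 1.2606
S₂/S₁ = e^1.2606 ≈ 3.527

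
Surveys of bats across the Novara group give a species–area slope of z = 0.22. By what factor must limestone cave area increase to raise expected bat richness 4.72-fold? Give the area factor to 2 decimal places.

(A₂/A₁)^0.22 = 4.72, so A₂/A₁ = 4.72^(1/0.22) = 4.72^4.545
ln(A₂/A₁) = ln 4.72 / 0.22 = 1.5518 / 0.22 = 7.0537
A₂/A₁ = e^7.0537 ≈ 1157

1157.10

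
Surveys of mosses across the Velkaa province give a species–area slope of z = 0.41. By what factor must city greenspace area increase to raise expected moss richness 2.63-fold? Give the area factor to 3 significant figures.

10.6

(A₂/A₁)^0.41 = 2.63, so A₂/A₁ = 2.63^(1/0.41) = 2.63^2.439
ln(A₂/A₁) = ln 2.63 / 0.41 = 0.9670 / 0.41 = 2.3585
A₂/A₁ = e^2.3585 ≈ 10.58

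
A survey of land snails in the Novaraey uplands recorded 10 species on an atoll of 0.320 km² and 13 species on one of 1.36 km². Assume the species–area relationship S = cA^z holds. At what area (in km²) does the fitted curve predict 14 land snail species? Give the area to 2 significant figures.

z = ln(13/10) / ln(1.36/0.32) = 0.2624 / 1.4469 = 0.1813
c = 10 / 0.32^0.1813 = 10 / 0.8133 = 12.3
A = (14/12.3)^(1/0.1813) ⇒ ln A = ln(1.139)/0.1813 = 0.7162
A = e^0.7162 ≈ 2.047 km²

2.0 km²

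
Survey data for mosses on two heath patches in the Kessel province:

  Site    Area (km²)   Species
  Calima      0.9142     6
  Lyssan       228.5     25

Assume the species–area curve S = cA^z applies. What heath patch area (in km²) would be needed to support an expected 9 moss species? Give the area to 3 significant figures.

z = ln(25/6) / ln(228.5/0.9142) = 1.4271 / 5.5212 = 0.2585
c = 6 / 0.9142^0.2585 = 6 / 0.9771 = 6.141
A = (9/6.141)^(1/0.2585) ⇒ ln A = ln(1.466)/0.2585 = 1.4790
A = e^1.4790 ≈ 4.388 km²

4.39 km²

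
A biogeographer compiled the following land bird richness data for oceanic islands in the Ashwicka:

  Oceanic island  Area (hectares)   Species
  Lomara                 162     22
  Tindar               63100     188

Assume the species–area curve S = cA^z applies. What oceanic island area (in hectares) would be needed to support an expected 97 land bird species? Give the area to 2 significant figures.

10000 hectares

z = ln(188/22) / ln(63100/162) = 2.1454 / 5.9649 = 0.3597
c = 22 / 162^0.3597 = 22 / 6.233 = 3.53
A = (97/3.53)^(1/0.3597) ⇒ ln A = ln(27.48)/0.3597 = 9.2127
A = e^9.2127 ≈ 10023 hectares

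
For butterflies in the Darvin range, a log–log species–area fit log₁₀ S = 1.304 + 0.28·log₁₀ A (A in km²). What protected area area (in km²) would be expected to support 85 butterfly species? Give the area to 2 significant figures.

170 km²

85 = 20.14 × A^0.28  ⇒  A^0.28 = 85/20.14 = 4.221
ln A = ln(4.221) / 0.28 = 1.4401 / 0.28 = 5.1431
A = e^5.1431 ≈ 171.3 km²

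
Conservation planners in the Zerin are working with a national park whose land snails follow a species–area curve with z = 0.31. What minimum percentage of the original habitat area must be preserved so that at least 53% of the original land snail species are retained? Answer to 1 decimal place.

Need (A_new/A_old)^0.31 = 0.53, so A_new/A_old = 0.53^(1/0.31) = 0.53^3.226
ln(A_new/A_old) = ln 0.53 / 0.31 = -0.6349 / 0.31 = -2.0480
A_new/A_old = e^-2.0480 ≈ 0.129

12.9%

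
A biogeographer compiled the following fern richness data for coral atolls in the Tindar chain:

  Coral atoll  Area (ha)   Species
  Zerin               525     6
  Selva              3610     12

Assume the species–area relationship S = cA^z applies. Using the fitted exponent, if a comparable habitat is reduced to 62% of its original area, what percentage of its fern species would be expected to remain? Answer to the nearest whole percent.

z = ln(12/6) / ln(3610/525) = 0.6931 / 1.9281 = 0.3595
S_new/S_old = (A_new/A_old)^z = 0.62^0.3595 = exp(0.3595 × -0.4780) = 0.8421

84%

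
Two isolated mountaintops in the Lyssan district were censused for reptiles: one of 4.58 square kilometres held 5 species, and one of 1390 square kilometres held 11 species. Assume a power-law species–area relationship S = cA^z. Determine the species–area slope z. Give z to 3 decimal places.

Taking logs: ln S = ln c + z ln A, so z = (ln S₂ − ln S₁)/(ln A₂ − ln A₁).
z = ln(11/5) / ln(1390/4.58) = ln(2.2) / ln(303.5) = 0.7885 / 5.7154 = 0.1380

0.138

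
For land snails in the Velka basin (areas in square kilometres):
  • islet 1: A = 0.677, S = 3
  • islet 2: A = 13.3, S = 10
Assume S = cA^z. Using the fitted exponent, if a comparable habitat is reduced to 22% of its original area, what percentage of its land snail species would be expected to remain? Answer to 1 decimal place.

z = ln(10/3) / ln(13.3/0.677) = 1.2040 / 2.9778 = 0.4043
S_new/S_old = (A_new/A_old)^z = 0.22^0.4043 = exp(0.4043 × -1.5141) = 0.5422

54.2%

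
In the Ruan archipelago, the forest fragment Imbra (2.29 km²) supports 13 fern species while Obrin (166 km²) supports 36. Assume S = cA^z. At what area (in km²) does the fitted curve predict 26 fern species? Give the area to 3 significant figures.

42.2 km²

z = ln(36/13) / ln(166/2.29) = 1.0186 / 4.2834 = 0.2378
c = 13 / 2.29^0.2378 = 13 / 1.218 = 10.68
A = (26/10.68)^(1/0.2378) ⇒ ln A = ln(2.436)/0.2378 = 3.7435
A = e^3.7435 ≈ 42.24 km²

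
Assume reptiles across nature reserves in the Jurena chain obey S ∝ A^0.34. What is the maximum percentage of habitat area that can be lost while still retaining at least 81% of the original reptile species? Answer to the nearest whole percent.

46%

Need (A_new/A_old)^0.34 = 0.81, so A_new/A_old = 0.81^(1/0.34) = 0.81^2.941
ln(A_new/A_old) = ln 0.81 / 0.34 = -0.2107 / 0.34 = -0.6198
A_new/A_old = e^-0.6198 ≈ 0.5381
Fraction that can be lost = 1 − 0.5381 = 0.4619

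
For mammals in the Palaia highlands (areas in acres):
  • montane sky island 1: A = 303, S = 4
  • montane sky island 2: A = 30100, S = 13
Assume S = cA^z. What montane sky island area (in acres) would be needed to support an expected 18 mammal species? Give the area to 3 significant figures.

107000 acres

z = ln(13/4) / ln(30100/303) = 1.1787 / 4.5985 = 0.2563
c = 4 / 303^0.2563 = 4 / 4.325 = 0.9248
A = (18/0.9248)^(1/0.2563) ⇒ ln A = ln(19.46)/0.2563 = 11.5819
A = e^11.5819 ≈ 107143 acres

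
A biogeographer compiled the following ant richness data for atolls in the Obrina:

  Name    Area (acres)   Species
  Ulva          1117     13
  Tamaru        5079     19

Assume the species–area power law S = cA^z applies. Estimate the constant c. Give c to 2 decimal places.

z = ln(S₂/S₁) / ln(A₂/A₁) = ln(19/13) / ln(5079/1117) = 0.3795 / 1.5145 = 0.2506
c = S₁ / A₁^z = 13 / 1117^0.2506 = 13 / 5.805 = 2.24

2.24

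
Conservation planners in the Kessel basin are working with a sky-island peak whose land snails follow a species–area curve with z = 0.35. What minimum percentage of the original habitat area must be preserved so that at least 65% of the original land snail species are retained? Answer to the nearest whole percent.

Need (A_new/A_old)^0.35 = 0.65, so A_new/A_old = 0.65^(1/0.35) = 0.65^2.857
ln(A_new/A_old) = ln 0.65 / 0.35 = -0.4308 / 0.35 = -1.2308
A_new/A_old = e^-1.2308 ≈ 0.2921

29%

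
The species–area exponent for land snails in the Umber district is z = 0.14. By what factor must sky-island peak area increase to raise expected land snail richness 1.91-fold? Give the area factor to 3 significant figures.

(A₂/A₁)^0.14 = 1.91, so A₂/A₁ = 1.91^(1/0.14) = 1.91^7.143
ln(A₂/A₁) = ln 1.91 / 0.14 = 0.6471 / 0.14 = 4.6222
A₂/A₁ = e^4.6222 ≈ 101.7

102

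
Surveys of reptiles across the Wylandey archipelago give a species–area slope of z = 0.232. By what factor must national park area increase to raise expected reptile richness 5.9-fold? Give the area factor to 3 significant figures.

(A₂/A₁)^0.232 = 5.9, so A₂/A₁ = 5.9^(1/0.232) = 5.9^4.31
ln(A₂/A₁) = ln 5.9 / 0.232 = 1.7750 / 0.232 = 7.6507
A₂/A₁ = e^7.6507 ≈ 2102

2100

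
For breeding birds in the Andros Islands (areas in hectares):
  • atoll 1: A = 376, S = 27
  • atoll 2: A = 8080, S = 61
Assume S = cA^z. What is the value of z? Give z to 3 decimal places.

Taking logs: ln S = ln c + z ln A, so z = (ln S₂ − ln S₁)/(ln A₂ − ln A₁).
z = ln(61/27) / ln(8080/376) = ln(2.259) / ln(21.49) = 0.8150 / 3.0676 = 0.2657

0.266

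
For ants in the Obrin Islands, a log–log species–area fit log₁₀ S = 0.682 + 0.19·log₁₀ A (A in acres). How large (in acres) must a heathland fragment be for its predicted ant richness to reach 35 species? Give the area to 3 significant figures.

35 = 4.808 × A^0.19  ⇒  A^0.19 = 35/4.808 = 7.279
ln A = ln(7.279) / 0.19 = 1.9850 / 0.19 = 10.4473
A = e^10.4473 ≈ 34451 acres

34500 acres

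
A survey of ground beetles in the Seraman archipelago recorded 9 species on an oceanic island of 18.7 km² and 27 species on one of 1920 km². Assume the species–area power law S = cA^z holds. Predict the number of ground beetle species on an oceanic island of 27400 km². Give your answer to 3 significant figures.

z = ln(27/9) / ln(1920/18.7) = 1.0986 / 4.6316 = 0.2372
c = 9 / 18.7^0.2372 = 9 / 2.003 = 4.493
S₃ = 4.493 × 27400^0.2372 = 4.493 × 11.29 ≈ 50.72

50.7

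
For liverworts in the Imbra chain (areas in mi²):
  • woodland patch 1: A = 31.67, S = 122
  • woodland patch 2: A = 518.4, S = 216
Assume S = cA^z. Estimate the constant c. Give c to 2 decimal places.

z = ln(S₂/S₁) / ln(A₂/A₁) = ln(216/122) / ln(518.4/31.67) = 0.5713 / 2.7954 = 0.2044
c = S₁ / A₁^z = 122 / 31.67^0.2044 = 122 / 2.026 = 60.21

60.21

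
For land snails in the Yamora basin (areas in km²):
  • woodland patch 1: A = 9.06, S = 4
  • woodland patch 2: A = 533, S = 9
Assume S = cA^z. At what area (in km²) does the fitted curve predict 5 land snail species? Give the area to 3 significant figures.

27.8 km²

z = ln(9/4) / ln(533/9.06) = 0.8109 / 4.0747 = 0.1990
c = 4 / 9.06^0.1990 = 4 / 1.551 = 2.58
A = (5/2.58)^(1/0.1990) ⇒ ln A = ln(1.938)/0.1990 = 3.3251
A = e^3.3251 ≈ 27.8 km²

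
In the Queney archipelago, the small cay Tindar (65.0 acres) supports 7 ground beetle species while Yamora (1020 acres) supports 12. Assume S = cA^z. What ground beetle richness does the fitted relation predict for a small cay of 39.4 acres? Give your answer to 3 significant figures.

6.35

z = ln(12/7) / ln(1020/65) = 0.5390 / 2.7532 = 0.1958
c = 7 / 65^0.1958 = 7 / 2.264 = 3.092
S₃ = 3.092 × 39.4^0.1958 = 3.092 × 2.053 ≈ 6.346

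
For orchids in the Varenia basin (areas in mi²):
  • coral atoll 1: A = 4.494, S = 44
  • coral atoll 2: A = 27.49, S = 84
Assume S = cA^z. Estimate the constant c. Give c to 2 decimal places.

25.73

z = ln(S₂/S₁) / ln(A₂/A₁) = ln(84/44) / ln(27.49/4.494) = 0.6466 / 1.8111 = 0.3570
c = S₁ / A₁^z = 44 / 4.494^0.3570 = 44 / 1.71 = 25.73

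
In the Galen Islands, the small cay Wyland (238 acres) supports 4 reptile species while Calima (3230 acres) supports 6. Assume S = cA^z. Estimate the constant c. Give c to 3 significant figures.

1.71

z = ln(S₂/S₁) / ln(A₂/A₁) = ln(6/4) / ln(3230/238) = 0.4055 / 2.6080 = 0.1555
c = S₁ / A₁^z = 4 / 238^0.1555 = 4 / 2.341 = 1.708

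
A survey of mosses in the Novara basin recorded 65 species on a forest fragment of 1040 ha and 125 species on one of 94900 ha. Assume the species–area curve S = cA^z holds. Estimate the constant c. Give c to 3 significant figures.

23.8

z = ln(S₂/S₁) / ln(A₂/A₁) = ln(125/65) / ln(94900/1040) = 0.6539 / 4.5136 = 0.1449
c = S₁ / A₁^z = 65 / 1040^0.1449 = 65 / 2.736 = 23.76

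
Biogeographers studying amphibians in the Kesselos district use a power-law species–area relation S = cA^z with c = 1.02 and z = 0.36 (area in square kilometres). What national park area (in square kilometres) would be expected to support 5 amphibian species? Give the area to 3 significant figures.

82.7 square kilometres

5 = 1.02 × A^0.36  ⇒  A^0.36 = 5/1.02 = 4.902
ln A = ln(4.902) / 0.36 = 1.5896 / 0.36 = 4.4157
A = e^4.4157 ≈ 82.74 square kilometres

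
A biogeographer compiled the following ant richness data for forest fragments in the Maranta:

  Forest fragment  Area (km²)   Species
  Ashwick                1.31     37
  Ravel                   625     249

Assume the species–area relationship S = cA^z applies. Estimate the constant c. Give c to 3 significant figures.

z = ln(S₂/S₁) / ln(A₂/A₁) = ln(249/37) / ln(625/1.31) = 1.9065 / 6.1677 = 0.3091
c = S₁ / A₁^z = 37 / 1.31^0.3091 = 37 / 1.087 = 34.04

34.0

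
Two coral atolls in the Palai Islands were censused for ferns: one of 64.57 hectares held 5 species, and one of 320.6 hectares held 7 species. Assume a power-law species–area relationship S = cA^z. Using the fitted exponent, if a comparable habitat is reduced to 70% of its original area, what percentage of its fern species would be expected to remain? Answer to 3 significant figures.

92.8%

z = ln(7/5) / ln(320.6/64.57) = 0.3365 / 1.6024 = 0.2100
S_new/S_old = (A_new/A_old)^z = 0.7^0.2100 = exp(0.2100 × -0.3567) = 0.9278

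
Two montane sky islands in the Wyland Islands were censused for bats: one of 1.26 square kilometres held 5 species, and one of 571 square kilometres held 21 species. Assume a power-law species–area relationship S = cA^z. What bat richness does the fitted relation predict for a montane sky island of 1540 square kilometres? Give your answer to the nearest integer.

27

z = ln(21/5) / ln(571/1.26) = 1.4351 / 6.1163 = 0.2346
c = 5 / 1.26^0.2346 = 5 / 1.056 = 4.736
S₃ = 4.736 × 1540^0.2346 = 4.736 × 5.596 ≈ 26.5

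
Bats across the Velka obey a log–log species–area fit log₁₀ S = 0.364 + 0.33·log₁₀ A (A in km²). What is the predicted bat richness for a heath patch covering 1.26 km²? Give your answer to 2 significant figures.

S = 2.312 × 1.26^0.33 = 2.312 × 1.079 ≈ 2.495

2.5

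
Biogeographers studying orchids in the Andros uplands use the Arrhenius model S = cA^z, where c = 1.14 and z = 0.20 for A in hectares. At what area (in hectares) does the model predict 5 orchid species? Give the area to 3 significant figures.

5 = 1.14 × A^0.2  ⇒  A^0.2 = 5/1.14 = 4.386
ln A = ln(4.386) / 0.2 = 1.4784 / 0.2 = 7.3920
A = e^7.3920 ≈ 1623 hectares

1620 hectares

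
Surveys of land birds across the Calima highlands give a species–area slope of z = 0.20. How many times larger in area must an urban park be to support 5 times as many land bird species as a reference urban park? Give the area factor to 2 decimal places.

(A₂/A₁)^0.2 = 5, so A₂/A₁ = 5^(1/0.2) = 5^5
ln(A₂/A₁) = ln 5 / 0.2 = 1.6094 / 0.2 = 8.0472
A₂/A₁ = e^8.0472 ≈ 3125

3125.00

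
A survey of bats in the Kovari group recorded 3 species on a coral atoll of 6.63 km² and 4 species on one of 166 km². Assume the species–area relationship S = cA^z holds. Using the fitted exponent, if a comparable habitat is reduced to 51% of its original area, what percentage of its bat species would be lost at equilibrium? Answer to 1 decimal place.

z = ln(4/3) / ln(166/6.63) = 0.2877 / 3.2204 = 0.0893
S_new/S_old = (A_new/A_old)^z = 0.51^0.0893 = exp(0.0893 × -0.6733) = 0.9416
Fraction lost = 1 − 0.9416 = 0.05838

5.8%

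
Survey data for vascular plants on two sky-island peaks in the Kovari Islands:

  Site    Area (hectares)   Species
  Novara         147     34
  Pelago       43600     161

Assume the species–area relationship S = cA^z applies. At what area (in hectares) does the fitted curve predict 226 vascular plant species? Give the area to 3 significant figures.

z = ln(161/34) / ln(43600/147) = 1.5550 / 5.6924 = 0.2732
c = 34 / 147^0.2732 = 34 / 3.909 = 8.698
A = (226/8.698)^(1/0.2732) ⇒ ln A = ln(25.98)/0.2732 = 11.9242
A = e^11.9242 ≈ 150879 hectares

151000 hectares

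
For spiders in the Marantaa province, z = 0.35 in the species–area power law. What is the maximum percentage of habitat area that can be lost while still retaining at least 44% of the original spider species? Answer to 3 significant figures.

Need (A_new/A_old)^0.35 = 0.44, so A_new/A_old = 0.44^(1/0.35) = 0.44^2.857
ln(A_new/A_old) = ln 0.44 / 0.35 = -0.8210 / 0.35 = -2.3457
A_new/A_old = e^-2.3457 ≈ 0.09578
Fraction that can be lost = 1 − 0.09578 = 0.9042

90.4%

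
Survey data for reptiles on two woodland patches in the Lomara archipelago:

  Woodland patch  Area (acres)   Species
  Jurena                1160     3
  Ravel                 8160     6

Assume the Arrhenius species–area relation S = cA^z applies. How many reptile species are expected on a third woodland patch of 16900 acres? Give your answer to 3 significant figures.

7.77

z = ln(6/3) / ln(8160/1160) = 0.6931 / 1.9508 = 0.3553
c = 3 / 1160^0.3553 = 3 / 12.27 = 0.2445
S₃ = 0.2445 × 16900^0.3553 = 0.2445 × 31.78 ≈ 7.771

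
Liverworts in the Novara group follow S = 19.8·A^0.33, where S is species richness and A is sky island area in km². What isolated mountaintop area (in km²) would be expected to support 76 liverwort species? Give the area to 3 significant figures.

58.9 km²

76 = 19.8 × A^0.33  ⇒  A^0.33 = 76/19.8 = 3.838
ln A = ln(3.838) / 0.33 = 1.3451 / 0.33 = 4.0759
A = e^4.0759 ≈ 58.9 km²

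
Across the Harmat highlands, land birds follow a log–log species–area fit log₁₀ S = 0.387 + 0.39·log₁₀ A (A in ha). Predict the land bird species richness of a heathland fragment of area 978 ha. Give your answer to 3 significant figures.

35.7

S = 2.438 × 978^0.39 = 2.438 × 14.66 ≈ 35.75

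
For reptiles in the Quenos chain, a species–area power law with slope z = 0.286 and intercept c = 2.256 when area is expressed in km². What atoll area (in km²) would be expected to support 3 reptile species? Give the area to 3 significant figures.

3 = 2.256 × A^0.286  ⇒  A^0.286 = 3/2.256 = 1.33
ln A = ln(1.33) / 0.286 = 0.2850 / 0.286 = 0.9966
A = e^0.9966 ≈ 2.709 km²

2.71 km²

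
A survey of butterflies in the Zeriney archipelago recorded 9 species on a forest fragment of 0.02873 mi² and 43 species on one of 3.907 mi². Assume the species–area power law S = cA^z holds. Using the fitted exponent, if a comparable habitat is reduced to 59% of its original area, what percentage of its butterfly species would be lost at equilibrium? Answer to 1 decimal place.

z = ln(43/9) / ln(3.907/0.02873) = 1.5640 / 4.9126 = 0.3184
S_new/S_old = (A_new/A_old)^z = 0.59^0.3184 = exp(0.3184 × -0.5276) = 0.8454
Fraction lost = 1 − 0.8454 = 0.1546

15.5%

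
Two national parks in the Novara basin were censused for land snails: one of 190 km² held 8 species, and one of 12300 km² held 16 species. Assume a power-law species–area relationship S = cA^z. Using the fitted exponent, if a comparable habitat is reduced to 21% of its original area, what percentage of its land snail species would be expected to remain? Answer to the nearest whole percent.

77%

z = ln(16/8) / ln(12300/190) = 0.6931 / 4.1703 = 0.1662
S_new/S_old = (A_new/A_old)^z = 0.21^0.1662 = exp(0.1662 × -1.5606) = 0.7715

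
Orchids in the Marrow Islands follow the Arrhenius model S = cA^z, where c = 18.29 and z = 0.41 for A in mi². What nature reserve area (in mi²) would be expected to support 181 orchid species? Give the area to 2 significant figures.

181 = 18.29 × A^0.41  ⇒  A^0.41 = 181/18.29 = 9.896
ln A = ln(9.896) / 0.41 = 2.2921 / 0.41 = 5.5906
A = e^5.5906 ≈ 267.9 mi²

270 mi²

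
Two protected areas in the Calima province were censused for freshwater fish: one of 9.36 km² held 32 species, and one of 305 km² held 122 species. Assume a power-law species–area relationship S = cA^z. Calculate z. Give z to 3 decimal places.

Taking logs: ln S = ln c + z ln A, so z = (ln S₂ − ln S₁)/(ln A₂ − ln A₁).
z = ln(122/32) / ln(305/9.36) = ln(3.812) / ln(32.59) = 1.3383 / 3.4839 = 0.3841

0.384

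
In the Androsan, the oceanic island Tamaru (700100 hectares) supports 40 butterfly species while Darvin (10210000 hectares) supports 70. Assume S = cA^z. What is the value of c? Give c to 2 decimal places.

2.41

z = ln(S₂/S₁) / ln(A₂/A₁) = ln(70/40) / ln(10210000/700100) = 0.5596 / 2.6799 = 0.2088
c = S₁ / A₁^z = 40 / 700100^0.2088 = 40 / 16.62 = 2.407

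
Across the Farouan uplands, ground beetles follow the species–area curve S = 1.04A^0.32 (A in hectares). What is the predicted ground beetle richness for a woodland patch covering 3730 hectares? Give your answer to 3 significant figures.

S = 1.04 × 3730^0.32
ln S = ln 1.04 + 0.32 × ln 3730 = 0.0392 + 0.32 × 8.2242 = 2.6710
S = e^2.6710 ≈ 14.45

14.5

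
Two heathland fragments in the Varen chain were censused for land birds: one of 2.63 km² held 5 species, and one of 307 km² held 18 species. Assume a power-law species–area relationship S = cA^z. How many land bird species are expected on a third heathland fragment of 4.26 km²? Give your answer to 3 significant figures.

z = ln(18/5) / ln(307/2.63) = 1.2809 / 4.7599 = 0.2691
c = 5 / 2.63^0.2691 = 5 / 1.297 = 3.854
S₃ = 3.854 × 4.26^0.2691 = 3.854 × 1.477 ≈ 5.693

5.69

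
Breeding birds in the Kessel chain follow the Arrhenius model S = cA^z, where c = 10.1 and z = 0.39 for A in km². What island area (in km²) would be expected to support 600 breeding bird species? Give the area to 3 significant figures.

600 = 10.1 × A^0.39  ⇒  A^0.39 = 600/10.1 = 59.41
ln A = ln(59.41) / 0.39 = 4.0844 / 0.39 = 10.4728
A = e^10.4728 ≈ 35341 km²

35300 km²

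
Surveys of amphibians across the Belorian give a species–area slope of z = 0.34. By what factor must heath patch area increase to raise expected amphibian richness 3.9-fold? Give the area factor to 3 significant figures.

(A₂/A₁)^0.34 = 3.9, so A₂/A₁ = 3.9^(1/0.34) = 3.9^2.941
ln(A₂/A₁) = ln 3.9 / 0.34 = 1.3610 / 0.34 = 4.0029
A₂/A₁ = e^4.0029 ≈ 54.76

54.8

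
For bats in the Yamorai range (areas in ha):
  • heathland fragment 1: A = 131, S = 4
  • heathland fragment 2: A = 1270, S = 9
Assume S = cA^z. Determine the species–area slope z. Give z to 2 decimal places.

Taking logs: ln S = ln c + z ln A, so z = (ln S₂ − ln S₁)/(ln A₂ − ln A₁).
z = ln(9/4) / ln(1270/131) = ln(2.25) / ln(9.695) = 0.8109 / 2.2716 = 0.3570

0.36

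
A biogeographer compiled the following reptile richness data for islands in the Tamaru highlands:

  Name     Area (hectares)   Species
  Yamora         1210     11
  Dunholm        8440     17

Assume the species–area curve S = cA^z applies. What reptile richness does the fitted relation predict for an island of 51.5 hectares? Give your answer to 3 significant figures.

z = ln(17/11) / ln(8440/1210) = 0.4353 / 1.9424 = 0.2241
c = 11 / 1210^0.2241 = 11 / 4.908 = 2.241
S₃ = 2.241 × 51.5^0.2241 = 2.241 × 2.419 ≈ 5.422

5.42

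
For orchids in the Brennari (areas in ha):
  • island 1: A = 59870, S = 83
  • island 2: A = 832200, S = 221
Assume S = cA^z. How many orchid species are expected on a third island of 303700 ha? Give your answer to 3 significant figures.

z = ln(221/83) / ln(832200/59870) = 0.9793 / 2.6319 = 0.3721
c = 83 / 59870^0.3721 = 83 / 59.92 = 1.385
S₃ = 1.385 × 303700^0.3721 = 1.385 × 109.6 ≈ 151.9

152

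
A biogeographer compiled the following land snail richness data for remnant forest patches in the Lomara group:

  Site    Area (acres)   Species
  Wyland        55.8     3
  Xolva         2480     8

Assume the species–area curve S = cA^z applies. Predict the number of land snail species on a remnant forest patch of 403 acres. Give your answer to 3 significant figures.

5.00

z = ln(8/3) / ln(2480/55.8) = 0.9808 / 3.7942 = 0.2585
c = 3 / 55.8^0.2585 = 3 / 2.828 = 1.061
S₃ = 1.061 × 403^0.2585 = 1.061 × 4.715 ≈ 5.001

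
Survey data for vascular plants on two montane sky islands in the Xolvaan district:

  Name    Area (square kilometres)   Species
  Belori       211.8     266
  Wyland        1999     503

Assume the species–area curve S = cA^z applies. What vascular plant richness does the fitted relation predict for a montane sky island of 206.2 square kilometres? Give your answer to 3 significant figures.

z = ln(503/266) / ln(1999/211.8) = 0.6371 / 2.2448 = 0.2838
c = 266 / 211.8^0.2838 = 266 / 4.572 = 58.18
S₃ = 58.18 × 206.2^0.2838 = 58.18 × 4.538 ≈ 264

264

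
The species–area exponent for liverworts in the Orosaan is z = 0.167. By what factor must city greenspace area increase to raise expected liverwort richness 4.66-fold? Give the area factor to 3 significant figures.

10100

(A₂/A₁)^0.167 = 4.66, so A₂/A₁ = 4.66^(1/0.167) = 4.66^5.988
ln(A₂/A₁) = ln 4.66 / 0.167 = 1.5390 / 0.167 = 9.2157
A₂/A₁ = e^9.2157 ≈ 10053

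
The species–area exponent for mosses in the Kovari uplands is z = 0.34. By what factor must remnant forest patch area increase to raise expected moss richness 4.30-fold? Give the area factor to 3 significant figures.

(A₂/A₁)^0.34 = 4.3, so A₂/A₁ = 4.3^(1/0.34) = 4.3^2.941
ln(A₂/A₁) = ln 4.3 / 0.34 = 1.4586 / 0.34 = 4.2900
A₂/A₁ = e^4.2900 ≈ 72.97

73.0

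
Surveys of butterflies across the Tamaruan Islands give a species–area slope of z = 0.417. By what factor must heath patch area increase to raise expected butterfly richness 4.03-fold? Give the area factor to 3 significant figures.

(A₂/A₁)^0.417 = 4.03, so A₂/A₁ = 4.03^(1/0.417) = 4.03^2.398
ln(A₂/A₁) = ln 4.03 / 0.417 = 1.3938 / 0.417 = 3.3424
A₂/A₁ = e^3.3424 ≈ 28.29

28.3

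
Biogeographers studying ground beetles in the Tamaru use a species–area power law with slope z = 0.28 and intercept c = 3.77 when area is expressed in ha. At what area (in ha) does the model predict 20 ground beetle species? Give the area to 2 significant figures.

20 = 3.77 × A^0.28  ⇒  A^0.28 = 20/3.77 = 5.305
ln A = ln(5.305) / 0.28 = 1.6687 / 0.28 = 5.9595
A = e^5.9595 ≈ 387.4 ha

390 ha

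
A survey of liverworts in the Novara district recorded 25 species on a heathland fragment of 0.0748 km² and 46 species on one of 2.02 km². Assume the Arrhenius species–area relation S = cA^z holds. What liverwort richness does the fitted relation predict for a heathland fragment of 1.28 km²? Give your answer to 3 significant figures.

42.3

z = ln(46/25) / ln(2.02/0.0748) = 0.6098 / 3.2960 = 0.1850
c = 25 / 0.0748^0.1850 = 25 / 0.619 = 40.39
S₃ = 40.39 × 1.28^0.1850 = 40.39 × 1.047 ≈ 42.28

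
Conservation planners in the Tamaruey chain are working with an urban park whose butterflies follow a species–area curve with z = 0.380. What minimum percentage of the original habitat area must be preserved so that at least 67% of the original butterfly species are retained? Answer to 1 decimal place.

Need (A_new/A_old)^0.38 = 0.67, so A_new/A_old = 0.67^(1/0.38) = 0.67^2.632
ln(A_new/A_old) = ln 0.67 / 0.38 = -0.4005 / 0.38 = -1.0539
A_new/A_old = e^-1.0539 ≈ 0.3486

34.9%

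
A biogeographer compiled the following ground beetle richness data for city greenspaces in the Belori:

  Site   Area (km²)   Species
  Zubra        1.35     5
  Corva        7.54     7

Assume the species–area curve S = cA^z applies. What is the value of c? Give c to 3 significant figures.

4.71

z = ln(S₂/S₁) / ln(A₂/A₁) = ln(7/5) / ln(7.54/1.35) = 0.3365 / 1.7201 = 0.1956
c = S₁ / A₁^z = 5 / 1.35^0.1956 = 5 / 1.06 = 4.715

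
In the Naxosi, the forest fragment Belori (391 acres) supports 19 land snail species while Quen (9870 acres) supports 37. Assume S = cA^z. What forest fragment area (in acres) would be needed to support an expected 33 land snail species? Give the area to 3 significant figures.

z = ln(37/19) / ln(9870/391) = 0.6665 / 3.2285 = 0.2064
c = 19 / 391^0.2064 = 19 / 3.429 = 5.542
A = (33/5.542)^(1/0.2064) ⇒ ln A = ln(5.955)/0.2064 = 8.6430
A = e^8.6430 ≈ 5670 acres

5670 acres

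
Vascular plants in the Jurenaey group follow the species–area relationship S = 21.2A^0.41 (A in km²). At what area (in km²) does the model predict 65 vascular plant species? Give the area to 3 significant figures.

65 = 21.2 × A^0.41  ⇒  A^0.41 = 65/21.2 = 3.066
ln A = ln(3.066) / 0.41 = 1.1204 / 0.41 = 2.7326
A = e^2.7326 ≈ 15.37 km²

15.4 km²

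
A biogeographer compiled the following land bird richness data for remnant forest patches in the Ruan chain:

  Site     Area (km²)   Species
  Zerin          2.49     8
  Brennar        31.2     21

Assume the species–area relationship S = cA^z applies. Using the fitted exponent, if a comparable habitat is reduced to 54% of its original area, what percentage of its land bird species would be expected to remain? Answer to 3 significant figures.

z = ln(21/8) / ln(31.2/2.49) = 0.9651 / 2.5281 = 0.3817
S_new/S_old = (A_new/A_old)^z = 0.54^0.3817 = exp(0.3817 × -0.6162) = 0.7904

79.0%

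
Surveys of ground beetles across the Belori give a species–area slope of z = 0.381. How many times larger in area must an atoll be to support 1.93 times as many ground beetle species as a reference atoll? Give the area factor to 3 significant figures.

5.62

(A₂/A₁)^0.381 = 1.93, so A₂/A₁ = 1.93^(1/0.381) = 1.93^2.625
ln(A₂/A₁) = ln 1.93 / 0.381 = 0.6575 / 0.381 = 1.7258
A₂/A₁ = e^1.7258 ≈ 5.617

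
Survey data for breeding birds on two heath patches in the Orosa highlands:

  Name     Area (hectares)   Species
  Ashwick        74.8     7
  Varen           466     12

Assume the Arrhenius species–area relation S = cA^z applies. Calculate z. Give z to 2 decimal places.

0.29

Taking logs: ln S = ln c + z ln A, so z = (ln S₂ − ln S₁)/(ln A₂ − ln A₁).
z = ln(12/7) / ln(466/74.8) = ln(1.714) / ln(6.23) = 0.5390 / 1.8294 = 0.2946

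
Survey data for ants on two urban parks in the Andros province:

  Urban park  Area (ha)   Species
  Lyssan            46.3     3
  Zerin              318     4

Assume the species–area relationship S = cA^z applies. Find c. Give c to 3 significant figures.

z = ln(S₂/S₁) / ln(A₂/A₁) = ln(4/3) / ln(318/46.3) = 0.2877 / 1.9269 = 0.1493
c = S₁ / A₁^z = 3 / 46.3^0.1493 = 3 / 1.773 = 1.692

1.69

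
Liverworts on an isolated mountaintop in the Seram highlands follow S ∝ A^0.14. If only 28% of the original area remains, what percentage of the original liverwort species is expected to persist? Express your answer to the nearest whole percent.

S_new/S_old = (A_new/A_old)^z = 0.28^0.14
= exp(0.14 × ln 0.28) = exp(0.14 × -1.2730) = exp(-0.1782) ≈ 0.8368

84%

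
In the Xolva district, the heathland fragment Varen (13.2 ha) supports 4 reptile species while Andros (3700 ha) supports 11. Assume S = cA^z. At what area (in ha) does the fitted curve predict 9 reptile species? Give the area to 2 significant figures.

1200 ha

z = ln(11/4) / ln(3700/13.2) = 1.0116 / 5.6359 = 0.1795
c = 4 / 13.2^0.1795 = 4 / 1.589 = 2.517
A = (9/2.517)^(1/0.1795) ⇒ ln A = ln(3.575)/0.1795 = 7.0981
A = e^7.0981 ≈ 1210 ha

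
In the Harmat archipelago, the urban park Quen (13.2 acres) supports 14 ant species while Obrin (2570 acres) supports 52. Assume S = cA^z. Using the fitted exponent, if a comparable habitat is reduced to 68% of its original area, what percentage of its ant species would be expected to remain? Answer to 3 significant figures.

90.8%

z = ln(52/14) / ln(2570/13.2) = 1.3122 / 5.2714 = 0.2489
S_new/S_old = (A_new/A_old)^z = 0.68^0.2489 = exp(0.2489 × -0.3857) = 0.9085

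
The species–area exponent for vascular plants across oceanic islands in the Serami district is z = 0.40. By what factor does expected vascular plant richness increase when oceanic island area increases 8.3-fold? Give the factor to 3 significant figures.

S₂/S₁ = (A₂/A₁)^z = 8.3^0.4
ln(S₂/S₁) = 0.4 × ln 8.3 = 0.4 × 2.1163 = 0.8465
S₂/S₁ = e^0.8465 ≈ 2.331

2.33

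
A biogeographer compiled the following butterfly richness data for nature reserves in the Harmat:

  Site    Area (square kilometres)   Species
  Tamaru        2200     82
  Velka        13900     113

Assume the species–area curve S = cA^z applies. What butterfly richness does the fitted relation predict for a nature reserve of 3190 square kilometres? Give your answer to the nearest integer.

87

z = ln(113/82) / ln(13900/2200) = 0.3207 / 1.8434 = 0.1740
c = 82 / 2200^0.1740 = 82 / 3.814 = 21.5
S₃ = 21.5 × 3190^0.1740 = 21.5 × 4.069 ≈ 87.48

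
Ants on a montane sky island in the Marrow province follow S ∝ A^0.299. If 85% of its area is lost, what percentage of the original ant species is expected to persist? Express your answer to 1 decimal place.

56.7%

S_new/S_old = (A_new/A_old)^z = 0.15^0.299
= exp(0.299 × ln 0.15) = exp(0.299 × -1.8971) = exp(-0.5672) ≈ 0.5671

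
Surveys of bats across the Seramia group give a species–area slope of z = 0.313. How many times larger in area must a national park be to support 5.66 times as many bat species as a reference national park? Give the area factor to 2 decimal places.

(A₂/A₁)^0.313 = 5.66, so A₂/A₁ = 5.66^(1/0.313) = 5.66^3.195
ln(A₂/A₁) = ln 5.66 / 0.313 = 1.7334 / 0.313 = 5.5381
A₂/A₁ = e^5.5381 ≈ 254.2

254.19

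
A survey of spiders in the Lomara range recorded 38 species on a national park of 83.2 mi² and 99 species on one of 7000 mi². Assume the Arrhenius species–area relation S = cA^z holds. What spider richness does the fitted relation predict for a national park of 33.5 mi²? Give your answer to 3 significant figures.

z = ln(99/38) / ln(7000/83.2) = 0.9575 / 4.4324 = 0.2160
c = 38 / 83.2^0.2160 = 38 / 2.599 = 14.62
S₃ = 14.62 × 33.5^0.2160 = 14.62 × 2.135 ≈ 31.22

31.2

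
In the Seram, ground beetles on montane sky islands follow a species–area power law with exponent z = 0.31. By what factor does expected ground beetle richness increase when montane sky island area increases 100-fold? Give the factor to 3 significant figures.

4.17

S₂/S₁ = (A₂/A₁)^z = 100^0.31
ln(S₂/S₁) = 0.31 × ln 100 = 0.31 × 4.6052 = 1.4276
S₂/S₁ = e^1.4276 ≈ 4.169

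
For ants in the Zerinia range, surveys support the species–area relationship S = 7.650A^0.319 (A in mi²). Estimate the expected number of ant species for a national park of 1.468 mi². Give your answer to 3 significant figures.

8.65

S = 7.65 × 1.468^0.319
ln S = ln 7.65 + 0.319 × ln 1.468 = 2.0347 + 0.319 × 0.3839 = 2.1572
S = e^2.1572 ≈ 8.647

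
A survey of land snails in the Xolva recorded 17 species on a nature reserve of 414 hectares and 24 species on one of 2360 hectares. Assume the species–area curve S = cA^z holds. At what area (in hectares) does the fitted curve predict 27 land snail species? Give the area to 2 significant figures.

4300 hectares

z = ln(24/17) / ln(2360/414) = 0.3448 / 1.7406 = 0.1981
c = 17 / 414^0.1981 = 17 / 3.3 = 5.152
A = (27/5.152)^(1/0.1981) ⇒ ln A = ln(5.241)/0.1981 = 8.3609
A = e^8.3609 ≈ 4277 hectares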